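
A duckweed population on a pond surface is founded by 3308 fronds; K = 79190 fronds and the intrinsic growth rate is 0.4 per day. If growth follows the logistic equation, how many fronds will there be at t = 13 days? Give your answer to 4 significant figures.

70290 fronds

A = (K − N₀)/N₀ = (79190 − 3308)/3308 = 22.939.
N(t) = K/(1 + A·e^(−rt)) = 79190/(1 + 22.939×e^(−0.4×13)).
e^(−5.2) = 0.0055166; denominator = 1 + 22.939×0.0055166 = 1.1265.
N = 79190/1.1265 = 70294.6.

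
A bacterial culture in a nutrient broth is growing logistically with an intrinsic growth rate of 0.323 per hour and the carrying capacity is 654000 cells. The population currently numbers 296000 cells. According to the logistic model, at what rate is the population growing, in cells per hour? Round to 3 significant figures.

dN/dt = rN(1 − N/K) = 0.323 × 296000 × (1 − 296000/654000).
1 − 296000/654000 = 0.5474; dN/dt = 0.323 × 296000 × 0.5474 = 52336.

52300 cells per hour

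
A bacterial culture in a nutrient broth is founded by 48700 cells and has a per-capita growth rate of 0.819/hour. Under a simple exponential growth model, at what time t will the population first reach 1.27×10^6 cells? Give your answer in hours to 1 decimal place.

Set N₀·e^(rt) = 1.27×10^6: e^(0.819·t) = 1.27×10^6/48700 = 26.078.
0.819·t = ln(26.078) = 3.2611, so t = 3.2611/0.819 = 3.9818.

4.0 hours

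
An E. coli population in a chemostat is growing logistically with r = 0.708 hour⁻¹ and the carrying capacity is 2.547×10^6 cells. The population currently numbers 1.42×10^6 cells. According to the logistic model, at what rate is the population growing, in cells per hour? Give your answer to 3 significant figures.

445000 cells per hour

dN/dt = rN(1 − N/K) = 0.708 × 1.42×10^6 × (1 − 1.42×10^6/2.547×10^6).
1 − 1.42×10^6/2.547×10^6 = 0.44248; dN/dt = 0.708 × 1.42×10^6 × 0.44248 = 4.44853×10^5.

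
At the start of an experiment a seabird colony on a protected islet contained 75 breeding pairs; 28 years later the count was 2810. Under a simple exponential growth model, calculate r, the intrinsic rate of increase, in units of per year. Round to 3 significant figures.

From N(t) = N₀·e^(rt): e^(r·28) = 2810/75 = 37.467.
r·28 = ln(37.467) = 3.6235, so r = 3.6235/28 = 0.12941.

0.129 per year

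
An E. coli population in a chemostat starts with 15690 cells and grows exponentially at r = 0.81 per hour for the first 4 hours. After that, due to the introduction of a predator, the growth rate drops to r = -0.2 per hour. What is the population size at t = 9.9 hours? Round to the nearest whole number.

Phase 1: N(4) = 15690·e^(0.81×4) = 15690·e^3.24 = 400624.
Phase 2 runs for 9.9 − 4 = 5.9 hours at r = -0.2.
N(9.9) = 400624·e^(-0.2×5.9) = 400624·e^-1.18 = 123103.

123103 cells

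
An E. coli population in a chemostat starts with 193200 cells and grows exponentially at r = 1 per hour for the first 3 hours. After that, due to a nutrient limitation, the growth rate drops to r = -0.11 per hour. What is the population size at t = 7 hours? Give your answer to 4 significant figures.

2499000 cells

Phase 1: N(3) = 193200·e^(1×3) = 193200·e^3 = 3.880526×10^6.
Phase 2 runs for 7 − 3 = 4 hours at r = -0.11.
N(7) = 3.880526×10^6·e^(-0.11×4) = 3.880526×10^6·e^-0.44 = 2.4992×10^6.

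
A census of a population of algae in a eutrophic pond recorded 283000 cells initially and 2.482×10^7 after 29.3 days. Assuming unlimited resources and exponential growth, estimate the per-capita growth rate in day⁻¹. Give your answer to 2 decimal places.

From N(t) = N₀·e^(rt): e^(r·29.3) = 2.482×10^7/283000 = 87.703.
r·29.3 = ln(87.703) = 4.474, so r = 4.474/29.3 = 0.15269.

0.15 per day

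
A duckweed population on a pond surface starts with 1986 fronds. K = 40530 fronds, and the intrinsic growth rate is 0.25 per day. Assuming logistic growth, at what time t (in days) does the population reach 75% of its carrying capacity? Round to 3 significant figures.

A = (K − N₀)/N₀ = (40530 − 1986)/1986 = 19.408.
Solve 40530/(1 + 19.408·e^(−0.25t)) = 30397.5: 1 + 19.408·e^(−0.25t) = 1.3333, so e^(−0.25t) = 0.0171752.
−0.25·t = ln(0.0171752) = -4.0643, so t = 4.0643/0.25 = 16.257.

16.3 days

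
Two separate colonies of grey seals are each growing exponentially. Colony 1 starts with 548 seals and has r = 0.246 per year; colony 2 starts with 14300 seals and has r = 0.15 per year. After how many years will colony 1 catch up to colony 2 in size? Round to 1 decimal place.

34.0 years

Set 548·e^(0.246t) = 14300·e^(0.15t).
e^((0.246 − 0.15)t) = 14300/548 → e^(0.096·t) = 26.095.
0.096·t = ln(26.095) = 3.2617, so t = 3.2617/0.096 = 33.976.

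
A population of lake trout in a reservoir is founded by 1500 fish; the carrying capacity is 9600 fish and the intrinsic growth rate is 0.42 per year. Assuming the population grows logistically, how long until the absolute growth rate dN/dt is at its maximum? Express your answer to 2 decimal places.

Logistic growth is fastest at N = K/2 = 4800.
A = (K − N₀)/N₀ = 5.4. Set K/(1 + A·e^(−rt)) = K/2 → A·e^(−rt) = 1.
e^(−0.42t) = 1/5.4 = 0.185185, so t = ln(5.4)/0.42 = 1.6864/0.42 = 4.0152.

4.02 years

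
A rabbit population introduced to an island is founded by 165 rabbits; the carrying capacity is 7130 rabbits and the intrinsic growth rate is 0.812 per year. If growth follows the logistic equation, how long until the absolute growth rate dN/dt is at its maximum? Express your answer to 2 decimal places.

4.61 years

Logistic growth is fastest at N = K/2 = 3565.
A = (K − N₀)/N₀ = 42.212. Set K/(1 + A·e^(−rt)) = K/2 → A·e^(−rt) = 1.
e^(−0.812t) = 1/42.212 = 0.0236899, so t = ln(42.212)/0.812 = 3.7427/0.812 = 4.6092.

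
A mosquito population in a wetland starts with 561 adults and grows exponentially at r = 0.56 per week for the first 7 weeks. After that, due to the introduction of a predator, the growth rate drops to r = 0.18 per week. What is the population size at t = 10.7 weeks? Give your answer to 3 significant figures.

Phase 1: N(7) = 561·e^(0.56×7) = 561·e^3.92 = 28274.6.
Phase 2 runs for 10.7 − 7 = 3.7 weeks at r = 0.18.
N(10.7) = 28274.6·e^(0.18×3.7) = 28274.6·e^0.666 = 55034.8.

55000 adults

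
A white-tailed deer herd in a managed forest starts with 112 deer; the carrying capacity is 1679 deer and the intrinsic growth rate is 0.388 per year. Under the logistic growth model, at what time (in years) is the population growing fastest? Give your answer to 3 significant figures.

Logistic growth is fastest at N = K/2 = 839.5.
A = (K − N₀)/N₀ = 13.991. Set K/(1 + A·e^(−rt)) = K/2 → A·e^(−rt) = 1.
e^(−0.388t) = 1/13.991 = 0.0714742, so t = ln(13.991)/0.388 = 2.6384/0.388 = 6.8.

6.80 years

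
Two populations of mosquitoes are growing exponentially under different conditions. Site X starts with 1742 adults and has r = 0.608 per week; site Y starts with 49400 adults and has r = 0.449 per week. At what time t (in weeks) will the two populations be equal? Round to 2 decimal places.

Set 1742·e^(0.608t) = 49400·e^(0.449t).
e^((0.608 − 0.449)t) = 49400/1742 → e^(0.159·t) = 28.358.
0.159·t = ln(28.358) = 3.3449, so t = 3.3449/0.159 = 21.037.

21.04 weeks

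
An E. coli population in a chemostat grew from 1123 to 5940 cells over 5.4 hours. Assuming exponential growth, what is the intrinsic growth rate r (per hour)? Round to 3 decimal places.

0.308 per hour

From N(t) = N₀·e^(rt): e^(r·5.4) = 5940/1123 = 5.2894.
r·5.4 = ln(5.2894) = 1.6657, so r = 1.6657/5.4 = 0.30846.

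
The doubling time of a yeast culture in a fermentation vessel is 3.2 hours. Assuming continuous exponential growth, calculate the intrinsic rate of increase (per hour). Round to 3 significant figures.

r = ln(2)/t_d = 0.6931/3.2 = 0.21661.

0.217 per hour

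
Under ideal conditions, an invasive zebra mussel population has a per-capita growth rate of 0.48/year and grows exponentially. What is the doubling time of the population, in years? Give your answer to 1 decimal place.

Doubling time t_d = ln(2)/r = 0.6931/0.48 = 1.4441.

1.4 years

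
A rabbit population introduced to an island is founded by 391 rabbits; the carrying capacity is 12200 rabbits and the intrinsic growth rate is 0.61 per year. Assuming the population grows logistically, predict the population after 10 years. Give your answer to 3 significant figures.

A = (K − N₀)/N₀ = (12200 − 391)/391 = 30.202.
N(t) = K/(1 + A·e^(−rt)) = 12200/(1 + 30.202×e^(−0.61×10)).
e^(−6.1) = 0.0022429; denominator = 1 + 30.202×0.0022429 = 1.0677.
N = 12200/1.0677 = 11426.

11400 rabbits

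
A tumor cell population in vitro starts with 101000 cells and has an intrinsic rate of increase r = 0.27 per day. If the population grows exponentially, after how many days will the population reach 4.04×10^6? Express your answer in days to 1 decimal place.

Set N₀·e^(rt) = 4.04×10^6: e^(0.27·t) = 4.04×10^6/101000 = 40.
0.27·t = ln(40) = 3.6889, so t = 3.6889/0.27 = 13.663.

13.7 days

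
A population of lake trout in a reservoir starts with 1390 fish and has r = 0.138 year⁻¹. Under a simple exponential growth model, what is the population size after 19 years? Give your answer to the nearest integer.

19131 fish

N(t) = N₀·e^(rt) = 1390 × e^(0.138×19) = 1390 × e^2.622.
e^2.622 ≈ 13.763, so N ≈ 1390 × 13.763 = 19130.9.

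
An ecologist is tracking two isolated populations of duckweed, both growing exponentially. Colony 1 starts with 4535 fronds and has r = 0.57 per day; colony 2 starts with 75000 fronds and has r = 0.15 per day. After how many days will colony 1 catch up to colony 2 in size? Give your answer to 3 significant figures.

6.68 days

Set 4535·e^(0.57t) = 75000·e^(0.15t).
e^((0.57 − 0.15)t) = 75000/4535 → e^(0.42·t) = 16.538.
0.42·t = ln(16.538) = 2.8057, so t = 2.8057/0.42 = 6.6802.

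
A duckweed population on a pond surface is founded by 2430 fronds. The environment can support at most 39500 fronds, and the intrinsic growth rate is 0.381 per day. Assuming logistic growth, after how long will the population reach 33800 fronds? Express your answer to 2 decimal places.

11.82 days

A = (K − N₀)/N₀ = (39500 − 2430)/2430 = 15.255.
Solve 39500/(1 + 15.255·e^(−0.381t)) = 33800: 1 + 15.255·e^(−0.381t) = 1.1686, so e^(−0.381t) = 0.0110546.
−0.381·t = ln(0.0110546) = -4.5049, so t = 4.5049/0.381 = 11.824.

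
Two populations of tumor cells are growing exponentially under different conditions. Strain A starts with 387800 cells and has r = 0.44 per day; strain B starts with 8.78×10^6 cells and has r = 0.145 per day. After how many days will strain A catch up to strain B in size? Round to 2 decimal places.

10.58 days

Set 387800·e^(0.44t) = 8.78×10^6·e^(0.145t).
e^((0.44 − 0.145)t) = 8.78×10^6/387800 → e^(0.295·t) = 22.641.
0.295·t = ln(22.641) = 3.1197, so t = 3.1197/0.295 = 10.575.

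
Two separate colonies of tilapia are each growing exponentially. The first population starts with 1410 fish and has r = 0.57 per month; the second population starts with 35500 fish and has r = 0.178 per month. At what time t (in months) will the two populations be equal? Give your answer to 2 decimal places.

Set 1410·e^(0.57t) = 35500·e^(0.178t).
e^((0.57 − 0.178)t) = 35500/1410 → e^(0.392·t) = 25.177.
0.392·t = ln(25.177) = 3.2259, so t = 3.2259/0.392 = 8.2294.

8.23 months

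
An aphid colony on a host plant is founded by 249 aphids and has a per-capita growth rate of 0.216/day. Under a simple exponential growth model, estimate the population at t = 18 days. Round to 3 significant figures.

12200 aphids

N(t) = N₀·e^(rt) = 249 × e^(0.216×18) = 249 × e^3.888.
e^3.888 ≈ 48.813, so N ≈ 249 × 48.813 = 12154.5.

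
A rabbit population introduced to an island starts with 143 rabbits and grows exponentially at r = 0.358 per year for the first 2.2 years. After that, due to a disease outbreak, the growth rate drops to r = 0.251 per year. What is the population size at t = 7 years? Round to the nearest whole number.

1049 rabbits

Phase 1: N(2.2) = 143·e^(0.358×2.2) = 143·e^0.7876 = 314.33.
Phase 2 runs for 7 − 2.2 = 4.8 years at r = 0.251.
N(7) = 314.33·e^(0.251×4.8) = 314.33·e^1.205 = 1048.64.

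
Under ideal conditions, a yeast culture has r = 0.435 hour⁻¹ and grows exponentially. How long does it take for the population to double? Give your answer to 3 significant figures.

Doubling time t_d = ln(2)/r = 0.6931/0.435 = 1.5934.

1.59 hours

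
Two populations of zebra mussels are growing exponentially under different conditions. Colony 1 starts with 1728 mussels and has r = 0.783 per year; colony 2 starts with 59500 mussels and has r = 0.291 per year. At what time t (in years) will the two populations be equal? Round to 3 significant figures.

7.19 years

Set 1728·e^(0.783t) = 59500·e^(0.291t).
e^((0.783 − 0.291)t) = 59500/1728 → e^(0.492·t) = 34.433.
0.492·t = ln(34.433) = 3.539, so t = 3.539/0.492 = 7.1931.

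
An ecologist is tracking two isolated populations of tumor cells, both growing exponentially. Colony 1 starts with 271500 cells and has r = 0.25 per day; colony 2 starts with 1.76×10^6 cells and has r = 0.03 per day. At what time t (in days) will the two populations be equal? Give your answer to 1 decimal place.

Set 271500·e^(0.25t) = 1.76×10^6·e^(0.03t).
e^((0.25 − 0.03)t) = 1.76×10^6/271500 → e^(0.22·t) = 6.4825.
0.22·t = ln(6.4825) = 1.8691, so t = 1.8691/0.22 = 8.4959.

8.5 days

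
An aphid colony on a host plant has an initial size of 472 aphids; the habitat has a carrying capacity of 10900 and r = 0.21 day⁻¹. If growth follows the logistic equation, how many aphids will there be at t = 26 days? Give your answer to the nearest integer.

9964 aphids

A = (K − N₀)/N₀ = (10900 − 472)/472 = 22.093.
N(t) = K/(1 + A·e^(−rt)) = 10900/(1 + 22.093×e^(−0.21×26)).
e^(−5.46) = 0.0042536; denominator = 1 + 22.093×0.0042536 = 1.094.
N = 10900/1.094 = 9963.67.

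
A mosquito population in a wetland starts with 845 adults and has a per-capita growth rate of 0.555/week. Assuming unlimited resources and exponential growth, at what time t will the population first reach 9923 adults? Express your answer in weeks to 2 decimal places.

4.44 weeks

Set N₀·e^(rt) = 9923: e^(0.555·t) = 9923/845 = 11.743.
0.555·t = ln(11.743) = 2.4633, so t = 2.4633/0.555 = 4.4383.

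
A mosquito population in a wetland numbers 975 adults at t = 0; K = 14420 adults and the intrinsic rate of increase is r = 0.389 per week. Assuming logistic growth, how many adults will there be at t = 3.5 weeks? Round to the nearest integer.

A = (K − N₀)/N₀ = (14420 − 975)/975 = 13.79.
N(t) = K/(1 + A·e^(−rt)) = 14420/(1 + 13.79×e^(−0.389×3.5)).
e^(−1.361) = 0.25628; denominator = 1 + 13.79×0.25628 = 4.534.
N = 14420/4.534 = 3180.43.

3180 adults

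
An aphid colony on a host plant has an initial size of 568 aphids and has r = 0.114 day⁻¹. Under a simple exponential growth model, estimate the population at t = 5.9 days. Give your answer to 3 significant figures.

1110 aphids

N(t) = N₀·e^(rt) = 568 × e^(0.114×5.9) = 568 × e^0.6726.
e^0.6726 ≈ 1.9593, so N ≈ 568 × 1.9593 = 1112.9.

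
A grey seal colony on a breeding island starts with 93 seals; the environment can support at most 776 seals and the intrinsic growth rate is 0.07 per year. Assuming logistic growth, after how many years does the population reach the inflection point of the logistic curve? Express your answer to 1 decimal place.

28.5 years

Logistic growth is fastest at N = K/2 = 388.
A = (K − N₀)/N₀ = 7.3441. Set K/(1 + A·e^(−rt)) = K/2 → A·e^(−rt) = 1.
e^(−0.07t) = 1/7.3441 = 0.136164, so t = ln(7.3441)/0.07 = 1.9939/0.07 = 28.484.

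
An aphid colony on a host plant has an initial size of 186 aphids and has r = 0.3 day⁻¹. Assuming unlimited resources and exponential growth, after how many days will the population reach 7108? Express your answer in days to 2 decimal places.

Set N₀·e^(rt) = 7108: e^(0.3·t) = 7108/186 = 38.215.
0.3·t = ln(38.215) = 3.6432, so t = 3.6432/0.3 = 12.144.

12.14 days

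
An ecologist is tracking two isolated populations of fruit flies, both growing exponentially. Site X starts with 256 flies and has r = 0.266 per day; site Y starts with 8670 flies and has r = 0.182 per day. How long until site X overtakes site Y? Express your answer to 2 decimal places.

Set 256·e^(0.266t) = 8670·e^(0.182t).
e^((0.266 − 0.182)t) = 8670/256 → e^(0.084·t) = 33.867.
0.084·t = ln(33.867) = 3.5224, so t = 3.5224/0.084 = 41.934.

41.93 days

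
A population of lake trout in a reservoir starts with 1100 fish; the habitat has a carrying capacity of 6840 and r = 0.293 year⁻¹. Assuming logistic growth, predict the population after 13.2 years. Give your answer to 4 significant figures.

6167 fish

A = (K − N₀)/N₀ = (6840 − 1100)/1100 = 5.2182.
N(t) = K/(1 + A·e^(−rt)) = 6840/(1 + 5.2182×e^(−0.293×13.2)).
e^(−3.868) = 0.020908; denominator = 1 + 5.2182×0.020908 = 1.1091.
N = 6840/1.1091 = 6167.14.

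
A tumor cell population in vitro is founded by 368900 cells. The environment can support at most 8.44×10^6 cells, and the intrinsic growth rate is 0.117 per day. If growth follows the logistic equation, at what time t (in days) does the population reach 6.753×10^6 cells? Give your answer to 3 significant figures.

38.2 days

A = (K − N₀)/N₀ = (8.44×10^6 − 368900)/368900 = 21.879.
Solve 8.44×10^6/(1 + 21.879·e^(−0.117t)) = 6.753×10^6: 1 + 21.879·e^(−0.117t) = 1.2498, so e^(−0.117t) = 0.0114181.
−0.117·t = ln(0.0114181) = -4.4726, so t = 4.4726/0.117 = 38.227.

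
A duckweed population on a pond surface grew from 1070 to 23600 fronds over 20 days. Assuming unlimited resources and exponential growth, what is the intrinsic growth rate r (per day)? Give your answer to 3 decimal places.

0.155 per day

From N(t) = N₀·e^(rt): e^(r·20) = 23600/1070 = 22.056.
r·20 = ln(22.056) = 3.0936, so r = 3.0936/20 = 0.15468.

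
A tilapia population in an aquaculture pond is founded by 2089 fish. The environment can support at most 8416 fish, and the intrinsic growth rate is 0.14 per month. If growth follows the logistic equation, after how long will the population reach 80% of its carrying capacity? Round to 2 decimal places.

17.82 months

A = (K − N₀)/N₀ = (8416 − 2089)/2089 = 3.0287.
Solve 8416/(1 + 3.0287·e^(−0.14t)) = 6732.8: 1 + 3.0287·e^(−0.14t) = 1.25, so e^(−0.14t) = 0.0825431.
−0.14·t = ln(0.0825431) = -2.4944, so t = 2.4944/0.14 = 17.817.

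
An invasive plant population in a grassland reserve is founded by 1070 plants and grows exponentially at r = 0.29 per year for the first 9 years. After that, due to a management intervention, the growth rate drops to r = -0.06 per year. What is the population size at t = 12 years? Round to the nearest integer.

Phase 1: N(9) = 1070·e^(0.29×9) = 1070·e^2.61 = 14551.
Phase 2 runs for 12 − 9 = 3 years at r = -0.06.
N(12) = 14551·e^(-0.06×3) = 14551·e^-0.18 = 12154.

12154 plants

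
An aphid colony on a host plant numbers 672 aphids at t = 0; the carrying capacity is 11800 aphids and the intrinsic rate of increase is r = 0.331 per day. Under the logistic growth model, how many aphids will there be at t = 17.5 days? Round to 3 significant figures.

11200 aphids

A = (K − N₀)/N₀ = (11800 − 672)/672 = 16.56.
N(t) = K/(1 + A·e^(−rt)) = 11800/(1 + 16.56×e^(−0.331×17.5)).
e^(−5.793) = 0.0030503; denominator = 1 + 16.56×0.0030503 = 1.0505.
N = 11800/1.0505 = 11232.6.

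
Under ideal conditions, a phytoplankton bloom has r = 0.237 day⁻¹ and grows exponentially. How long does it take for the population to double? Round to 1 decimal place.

2.9 days

Doubling time t_d = ln(2)/r = 0.6931/0.237 = 2.9247.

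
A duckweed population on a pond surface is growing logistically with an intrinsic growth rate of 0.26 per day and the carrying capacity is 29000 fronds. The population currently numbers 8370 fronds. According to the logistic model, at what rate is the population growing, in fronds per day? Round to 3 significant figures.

1550 fronds per day

dN/dt = rN(1 − N/K) = 0.26 × 8370 × (1 − 8370/29000).
1 − 8370/29000 = 0.71138; dN/dt = 0.26 × 8370 × 0.71138 = 1548.1.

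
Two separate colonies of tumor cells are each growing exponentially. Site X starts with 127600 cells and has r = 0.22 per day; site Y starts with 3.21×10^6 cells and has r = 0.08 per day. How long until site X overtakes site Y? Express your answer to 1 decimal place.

23.0 days

Set 127600·e^(0.22t) = 3.21×10^6·e^(0.08t).
e^((0.22 − 0.08)t) = 3.21×10^6/127600 → e^(0.14·t) = 25.157.
0.14·t = ln(25.157) = 3.2251, so t = 3.2251/0.14 = 23.037.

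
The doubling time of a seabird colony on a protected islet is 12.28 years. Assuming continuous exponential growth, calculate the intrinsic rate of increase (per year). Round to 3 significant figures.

r = ln(2)/t_d = 0.6931/12.28 = 0.056445.

0.0564 per year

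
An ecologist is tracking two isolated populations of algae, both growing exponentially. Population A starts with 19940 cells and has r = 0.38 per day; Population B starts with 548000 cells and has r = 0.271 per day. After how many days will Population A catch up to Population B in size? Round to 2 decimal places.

30.40 days

Set 19940·e^(0.38t) = 548000·e^(0.271t).
e^((0.38 − 0.271)t) = 548000/19940 → e^(0.109·t) = 27.482.
0.109·t = ln(27.482) = 3.3135, so t = 3.3135/0.109 = 30.4.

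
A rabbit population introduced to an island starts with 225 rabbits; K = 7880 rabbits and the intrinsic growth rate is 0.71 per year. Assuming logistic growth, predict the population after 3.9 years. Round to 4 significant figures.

A = (K − N₀)/N₀ = (7880 − 225)/225 = 34.022.
N(t) = K/(1 + A·e^(−rt)) = 7880/(1 + 34.022×e^(−0.71×3.9)).
e^(−2.769) = 0.062725; denominator = 1 + 34.022×0.062725 = 3.134.
N = 7880/3.134 = 2514.33.

2514 rabbits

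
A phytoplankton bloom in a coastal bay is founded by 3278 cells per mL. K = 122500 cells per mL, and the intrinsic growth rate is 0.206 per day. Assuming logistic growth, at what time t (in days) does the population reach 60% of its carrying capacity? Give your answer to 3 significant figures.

19.4 days

A = (K − N₀)/N₀ = (122500 − 3278)/3278 = 36.37.
Solve 122500/(1 + 36.37·e^(−0.206t)) = 73500: 1 + 36.37·e^(−0.206t) = 1.6667, so e^(−0.206t) = 0.01833.
−0.206·t = ln(0.01833) = -3.9992, so t = 3.9992/0.206 = 19.414.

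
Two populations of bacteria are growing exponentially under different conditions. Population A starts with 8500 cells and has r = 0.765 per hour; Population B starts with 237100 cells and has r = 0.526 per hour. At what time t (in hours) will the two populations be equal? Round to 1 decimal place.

13.9 hours

Set 8500·e^(0.765t) = 237100·e^(0.526t).
e^((0.765 − 0.526)t) = 237100/8500 → e^(0.239·t) = 27.894.
0.239·t = ln(27.894) = 3.3284, so t = 3.3284/0.239 = 13.926.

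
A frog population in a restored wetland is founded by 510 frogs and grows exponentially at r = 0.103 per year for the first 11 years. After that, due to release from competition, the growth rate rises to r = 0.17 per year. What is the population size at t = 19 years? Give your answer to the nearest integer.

Phase 1: N(11) = 510·e^(0.103×11) = 510·e^1.133 = 1583.53.
Phase 2 runs for 19 − 11 = 8 years at r = 0.17.
N(19) = 1583.53·e^(0.17×8) = 1583.53·e^1.36 = 6169.73.

6170 frogs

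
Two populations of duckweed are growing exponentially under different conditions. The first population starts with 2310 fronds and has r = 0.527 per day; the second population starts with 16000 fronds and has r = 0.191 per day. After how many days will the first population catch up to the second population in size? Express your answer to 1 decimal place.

Set 2310·e^(0.527t) = 16000·e^(0.191t).
e^((0.527 − 0.191)t) = 16000/2310 → e^(0.336·t) = 6.9264.
0.336·t = ln(6.9264) = 1.9353, so t = 1.9353/0.336 = 5.7599.

5.8 days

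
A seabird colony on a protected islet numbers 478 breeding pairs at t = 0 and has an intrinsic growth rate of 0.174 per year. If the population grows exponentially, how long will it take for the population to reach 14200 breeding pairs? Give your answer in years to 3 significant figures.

Set N₀·e^(rt) = 14200: e^(0.174·t) = 14200/478 = 29.707.
0.174·t = ln(29.707) = 3.3914, so t = 3.3914/0.174 = 19.491.

19.5 years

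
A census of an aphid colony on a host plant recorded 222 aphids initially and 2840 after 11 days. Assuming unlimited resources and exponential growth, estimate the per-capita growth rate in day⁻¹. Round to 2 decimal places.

0.23 per day

From N(t) = N₀·e^(rt): e^(r·11) = 2840/222 = 12.793.
r·11 = ln(12.793) = 2.5489, so r = 2.5489/11 = 0.23172.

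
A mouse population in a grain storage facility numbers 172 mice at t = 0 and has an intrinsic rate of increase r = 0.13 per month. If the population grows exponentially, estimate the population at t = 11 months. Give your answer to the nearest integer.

N(t) = N₀·e^(rt) = 172 × e^(0.13×11) = 172 × e^1.43.
e^1.43 ≈ 4.1787, so N ≈ 172 × 4.1787 = 718.736.

719 mice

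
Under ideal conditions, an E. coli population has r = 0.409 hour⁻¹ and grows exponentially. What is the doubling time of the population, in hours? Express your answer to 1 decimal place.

1.7 hours

Doubling time t_d = ln(2)/r = 0.6931/0.409 = 1.6947.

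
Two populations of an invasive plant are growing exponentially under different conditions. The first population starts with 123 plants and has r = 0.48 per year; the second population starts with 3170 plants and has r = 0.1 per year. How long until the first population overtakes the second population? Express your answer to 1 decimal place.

8.6 years

Set 123·e^(0.48t) = 3170·e^(0.1t).
e^((0.48 − 0.1)t) = 3170/123 → e^(0.38·t) = 25.772.
0.38·t = ln(25.772) = 3.2493, so t = 3.2493/0.38 = 8.5508.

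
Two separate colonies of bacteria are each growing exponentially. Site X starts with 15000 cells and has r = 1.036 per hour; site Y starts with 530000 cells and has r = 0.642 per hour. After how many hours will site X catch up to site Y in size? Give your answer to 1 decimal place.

Set 15000·e^(1.036t) = 530000·e^(0.642t).
e^((1.036 − 0.642)t) = 530000/15000 → e^(0.394·t) = 35.333.
0.394·t = ln(35.333) = 3.5648, so t = 3.5648/0.394 = 9.0478.

9.0 hours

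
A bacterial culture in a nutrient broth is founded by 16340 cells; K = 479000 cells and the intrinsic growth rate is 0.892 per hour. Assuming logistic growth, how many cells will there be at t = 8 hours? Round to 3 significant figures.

A = (K − N₀)/N₀ = (479000 − 16340)/16340 = 28.315.
N(t) = K/(1 + A·e^(−rt)) = 479000/(1 + 28.315×e^(−0.892×8)).
e^(−7.136) = 0.00079593; denominator = 1 + 28.315×0.00079593 = 1.0225.
N = 479000/1.0225 = 468443.

468000 cells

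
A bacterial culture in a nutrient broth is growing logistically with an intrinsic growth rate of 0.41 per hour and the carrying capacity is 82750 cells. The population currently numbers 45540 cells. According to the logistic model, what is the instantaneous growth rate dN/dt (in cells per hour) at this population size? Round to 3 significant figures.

8400 cells per hour

dN/dt = rN(1 − N/K) = 0.41 × 45540 × (1 − 45540/82750).
1 − 45540/82750 = 0.44967; dN/dt = 0.41 × 45540 × 0.44967 = 8395.9.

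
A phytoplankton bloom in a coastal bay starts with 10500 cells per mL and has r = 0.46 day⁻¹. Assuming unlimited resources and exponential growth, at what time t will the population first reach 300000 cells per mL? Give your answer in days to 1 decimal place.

7.3 days

Set N₀·e^(rt) = 300000: e^(0.46·t) = 300000/10500 = 28.571.
0.46·t = ln(28.571) = 3.3524, so t = 3.3524/0.46 = 7.2878.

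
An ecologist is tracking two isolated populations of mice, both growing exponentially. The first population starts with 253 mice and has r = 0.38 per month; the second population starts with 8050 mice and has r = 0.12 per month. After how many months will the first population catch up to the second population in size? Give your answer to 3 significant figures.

13.3 months

Set 253·e^(0.38t) = 8050·e^(0.12t).
e^((0.38 − 0.12)t) = 8050/253 → e^(0.26·t) = 31.818.
0.26·t = ln(31.818) = 3.46, so t = 3.46/0.26 = 13.308.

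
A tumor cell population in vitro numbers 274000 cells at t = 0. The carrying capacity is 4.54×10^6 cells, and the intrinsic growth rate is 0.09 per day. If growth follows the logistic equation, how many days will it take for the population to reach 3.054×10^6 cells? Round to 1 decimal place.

38.5 days

A = (K − N₀)/N₀ = (4.54×10^6 − 274000)/274000 = 15.569.
Solve 4.54×10^6/(1 + 15.569·e^(−0.09t)) = 3.054×10^6: 1 + 15.569·e^(−0.09t) = 1.4866, so e^(−0.09t) = 0.0312521.
−0.09·t = ln(0.0312521) = -3.4657, so t = 3.4657/0.09 = 38.507.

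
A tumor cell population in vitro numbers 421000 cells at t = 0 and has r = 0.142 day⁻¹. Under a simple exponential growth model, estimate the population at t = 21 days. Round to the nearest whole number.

N(t) = N₀·e^(rt) = 421000 × e^(0.142×21) = 421000 × e^2.982.
e^2.982 ≈ 19.727, so N ≈ 421000 × 19.727 = 8.305165×10^6.

8305165 cells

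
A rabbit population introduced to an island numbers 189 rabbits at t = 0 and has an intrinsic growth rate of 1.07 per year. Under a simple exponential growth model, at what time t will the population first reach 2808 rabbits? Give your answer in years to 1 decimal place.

Set N₀·e^(rt) = 2808: e^(1.07·t) = 2808/189 = 14.857.
1.07·t = ln(14.857) = 2.6985, so t = 2.6985/1.07 = 2.5219.

2.5 years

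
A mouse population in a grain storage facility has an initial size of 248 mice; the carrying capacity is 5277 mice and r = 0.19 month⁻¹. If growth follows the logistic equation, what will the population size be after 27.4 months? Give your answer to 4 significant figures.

A = (K − N₀)/N₀ = (5277 − 248)/248 = 20.278.
N(t) = K/(1 + A·e^(−rt)) = 5277/(1 + 20.278×e^(−0.19×27.4)).
e^(−5.206) = 0.0054836; denominator = 1 + 20.278×0.0054836 = 1.1112.
N = 5277/1.1112 = 4748.93.

4749 mice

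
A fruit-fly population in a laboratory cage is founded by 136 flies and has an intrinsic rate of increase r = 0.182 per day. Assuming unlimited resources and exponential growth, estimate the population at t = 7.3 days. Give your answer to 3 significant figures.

N(t) = N₀·e^(rt) = 136 × e^(0.182×7.3) = 136 × e^1.329.
e^1.329 ≈ 3.7758, so N ≈ 136 × 3.7758 = 513.502.

514 flies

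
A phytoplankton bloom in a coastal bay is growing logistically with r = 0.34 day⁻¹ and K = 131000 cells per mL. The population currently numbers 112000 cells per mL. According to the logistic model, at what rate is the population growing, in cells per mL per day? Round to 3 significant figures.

5520 cells per mL per day

dN/dt = rN(1 − N/K) = 0.34 × 112000 × (1 − 112000/131000).
1 − 112000/131000 = 0.14504; dN/dt = 0.34 × 112000 × 0.14504 = 5523.1.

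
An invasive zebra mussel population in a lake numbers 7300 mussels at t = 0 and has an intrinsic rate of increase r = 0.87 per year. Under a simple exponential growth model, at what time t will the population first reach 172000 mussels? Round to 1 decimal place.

Set N₀·e^(rt) = 172000: e^(0.87·t) = 172000/7300 = 23.562.
0.87·t = ln(23.562) = 3.1596, so t = 3.1596/0.87 = 3.6317.

3.6 years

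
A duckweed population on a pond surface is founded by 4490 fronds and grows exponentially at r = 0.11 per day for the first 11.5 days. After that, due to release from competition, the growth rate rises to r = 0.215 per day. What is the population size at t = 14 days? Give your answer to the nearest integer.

Phase 1: N(11.5) = 4490·e^(0.11×11.5) = 4490·e^1.265 = 15908.5.
Phase 2 runs for 14 − 11.5 = 2.5 days at r = 0.215.
N(14) = 15908.5·e^(0.215×2.5) = 15908.5·e^0.5375 = 27230.9.

27231 fronds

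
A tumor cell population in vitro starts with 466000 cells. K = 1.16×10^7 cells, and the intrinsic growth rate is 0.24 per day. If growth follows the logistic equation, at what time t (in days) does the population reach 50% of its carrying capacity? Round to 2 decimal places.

13.22 days

A = (K − N₀)/N₀ = (1.16×10^7 − 466000)/466000 = 23.893.
Solve 1.16×10^7/(1 + 23.893·e^(−0.24t)) = 5.8×10^6: 1 + 23.893·e^(−0.24t) = 2, so e^(−0.24t) = 0.0418538.
−0.24·t = ln(0.0418538) = -3.1736, so t = 3.1736/0.24 = 13.223.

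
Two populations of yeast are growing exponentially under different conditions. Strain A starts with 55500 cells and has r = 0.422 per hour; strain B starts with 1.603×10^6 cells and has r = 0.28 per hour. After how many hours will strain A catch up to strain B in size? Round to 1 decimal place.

23.7 hours

Set 55500·e^(0.422t) = 1.603×10^6·e^(0.28t).
e^((0.422 − 0.28)t) = 1.603×10^6/55500 → e^(0.142·t) = 28.883.
0.142·t = ln(28.883) = 3.3632, so t = 3.3632/0.142 = 23.685.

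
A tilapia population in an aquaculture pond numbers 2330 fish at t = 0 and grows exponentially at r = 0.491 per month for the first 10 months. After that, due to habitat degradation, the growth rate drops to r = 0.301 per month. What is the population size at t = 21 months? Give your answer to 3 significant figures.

Phase 1: N(10) = 2330·e^(0.491×10) = 2330·e^4.91 = 316040.
Phase 2 runs for 21 − 10 = 11 months at r = 0.301.
N(21) = 316040·e^(0.301×11) = 316040·e^3.311 = 8.66345×10^6.

8660000 fish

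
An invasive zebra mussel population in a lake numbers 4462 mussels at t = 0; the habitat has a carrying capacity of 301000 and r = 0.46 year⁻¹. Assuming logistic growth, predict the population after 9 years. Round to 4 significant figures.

146200 mussels

A = (K − N₀)/N₀ = (301000 − 4462)/4462 = 66.459.
N(t) = K/(1 + A·e^(−rt)) = 301000/(1 + 66.459×e^(−0.46×9)).
e^(−4.14) = 0.015923; denominator = 1 + 66.459×0.015923 = 2.0582.
N = 301000/2.0582 = 146244.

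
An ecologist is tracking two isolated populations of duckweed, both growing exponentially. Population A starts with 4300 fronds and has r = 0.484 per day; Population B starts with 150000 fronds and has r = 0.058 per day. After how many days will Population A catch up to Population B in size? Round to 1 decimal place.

Set 4300·e^(0.484t) = 150000·e^(0.058t).
e^((0.484 − 0.058)t) = 150000/4300 → e^(0.426·t) = 34.884.
0.426·t = ln(34.884) = 3.552, so t = 3.552/0.426 = 8.3381.

8.3 days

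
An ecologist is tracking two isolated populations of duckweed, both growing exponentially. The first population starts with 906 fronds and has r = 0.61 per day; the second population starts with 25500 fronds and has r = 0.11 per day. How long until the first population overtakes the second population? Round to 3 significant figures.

6.67 days

Set 906·e^(0.61t) = 25500·e^(0.11t).
e^((0.61 − 0.11)t) = 25500/906 → e^(0.5·t) = 28.146.
0.5·t = ln(28.146) = 3.3374, so t = 3.3374/0.5 = 6.6748.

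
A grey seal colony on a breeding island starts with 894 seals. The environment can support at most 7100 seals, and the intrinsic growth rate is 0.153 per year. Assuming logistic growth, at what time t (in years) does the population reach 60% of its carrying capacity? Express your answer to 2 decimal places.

A = (K − N₀)/N₀ = (7100 − 894)/894 = 6.9418.
Solve 7100/(1 + 6.9418·e^(−0.153t)) = 4260: 1 + 6.9418·e^(−0.153t) = 1.6667, so e^(−0.153t) = 0.0960361.
−0.153·t = ln(0.0960361) = -2.343, so t = 2.343/0.153 = 15.314.

15.31 years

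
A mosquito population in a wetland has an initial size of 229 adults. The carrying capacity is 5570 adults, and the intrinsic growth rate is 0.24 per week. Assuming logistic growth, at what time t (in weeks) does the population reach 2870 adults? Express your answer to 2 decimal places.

A = (K − N₀)/N₀ = (5570 − 229)/229 = 23.323.
Solve 5570/(1 + 23.323·e^(−0.24t)) = 2870: 1 + 23.323·e^(−0.24t) = 1.9408, so e^(−0.24t) = 0.0403362.
−0.24·t = ln(0.0403362) = -3.2105, so t = 3.2105/0.24 = 13.377.

13.38 weeks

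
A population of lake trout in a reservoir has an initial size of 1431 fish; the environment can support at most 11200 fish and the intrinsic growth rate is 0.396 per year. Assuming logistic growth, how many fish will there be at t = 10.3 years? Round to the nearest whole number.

A = (K − N₀)/N₀ = (11200 − 1431)/1431 = 6.8267.
N(t) = K/(1 + A·e^(−rt)) = 11200/(1 + 6.8267×e^(−0.396×10.3)).
e^(−4.079) = 0.016928; denominator = 1 + 6.8267×0.016928 = 1.1156.
N = 11200/1.1156 = 10039.8.

10040 fish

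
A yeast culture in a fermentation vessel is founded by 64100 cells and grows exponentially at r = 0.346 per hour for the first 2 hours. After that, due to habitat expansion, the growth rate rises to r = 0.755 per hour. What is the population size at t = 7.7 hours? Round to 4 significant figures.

9471000 cells

Phase 1: N(2) = 64100·e^(0.346×2) = 64100·e^0.692 = 128053.
Phase 2 runs for 7.7 − 2 = 5.7 hours at r = 0.755.
N(7.7) = 128053·e^(0.755×5.7) = 128053·e^4.304 = 9.47057×10^6.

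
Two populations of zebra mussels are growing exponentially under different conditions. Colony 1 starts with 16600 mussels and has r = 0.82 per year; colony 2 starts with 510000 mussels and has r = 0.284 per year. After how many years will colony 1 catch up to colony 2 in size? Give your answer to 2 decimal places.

6.39 years

Set 16600·e^(0.82t) = 510000·e^(0.284t).
e^((0.82 − 0.284)t) = 510000/16600 → e^(0.536·t) = 30.723.
0.536·t = ln(30.723) = 3.425, so t = 3.425/0.536 = 6.3899.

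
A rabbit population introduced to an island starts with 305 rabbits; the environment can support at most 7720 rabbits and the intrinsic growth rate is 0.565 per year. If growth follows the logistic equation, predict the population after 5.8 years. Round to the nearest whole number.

A = (K − N₀)/N₀ = (7720 − 305)/305 = 24.311.
N(t) = K/(1 + A·e^(−rt)) = 7720/(1 + 24.311×e^(−0.565×5.8)).
e^(−3.277) = 0.037741; denominator = 1 + 24.311×0.037741 = 1.9175.
N = 7720/1.9175 = 4025.98.

4026 rabbits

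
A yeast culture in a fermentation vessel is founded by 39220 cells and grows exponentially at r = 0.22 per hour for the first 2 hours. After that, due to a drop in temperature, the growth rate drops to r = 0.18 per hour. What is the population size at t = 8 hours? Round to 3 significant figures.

179000 cells

Phase 1: N(2) = 39220·e^(0.22×2) = 39220·e^0.44 = 60897.2.
Phase 2 runs for 8 − 2 = 6 hours at r = 0.18.
N(8) = 60897.2·e^(0.18×6) = 60897.2·e^1.08 = 179323.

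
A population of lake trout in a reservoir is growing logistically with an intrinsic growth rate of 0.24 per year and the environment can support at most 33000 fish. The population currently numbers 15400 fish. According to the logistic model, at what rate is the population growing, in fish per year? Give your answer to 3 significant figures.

dN/dt = rN(1 − N/K) = 0.24 × 15400 × (1 − 15400/33000).
1 − 15400/33000 = 0.53333; dN/dt = 0.24 × 15400 × 0.53333 = 1971.2.

1970 fish per year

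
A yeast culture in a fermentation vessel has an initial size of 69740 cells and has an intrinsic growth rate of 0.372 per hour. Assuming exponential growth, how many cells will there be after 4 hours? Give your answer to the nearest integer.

308825 cells

N(t) = N₀·e^(rt) = 69740 × e^(0.372×4) = 69740 × e^1.488.
e^1.488 ≈ 4.4282, so N ≈ 69740 × 4.4282 = 308825.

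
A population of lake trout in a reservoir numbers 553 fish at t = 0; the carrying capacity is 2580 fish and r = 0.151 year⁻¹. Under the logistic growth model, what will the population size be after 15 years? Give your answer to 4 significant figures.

1869 fish

A = (K − N₀)/N₀ = (2580 − 553)/553 = 3.6655.
N(t) = K/(1 + A·e^(−rt)) = 2580/(1 + 3.6655×e^(−0.151×15)).
e^(−2.265) = 0.10383; denominator = 1 + 3.6655×0.10383 = 1.3806.
N = 2580/1.3806 = 1868.77.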